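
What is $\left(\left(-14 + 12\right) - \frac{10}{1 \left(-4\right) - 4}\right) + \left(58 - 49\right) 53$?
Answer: $\frac{1905}{4} \approx 476.25$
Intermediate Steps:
$\left(\left(-14 + 12\right) - \frac{10}{1 \left(-4\right) - 4}\right) + \left(58 - 49\right) 53 = \left(-2 - \frac{10}{-4 - 4}\right) + \left(58 - 49\right) 53 = \left(-2 - \frac{10}{-8}\right) + 9 \cdot 53 = \left(-2 - - \frac{5}{4}\right) + 477 = \left(-2 + \frac{5}{4}\right) + 477 = - \frac{3}{4} + 477 = \frac{1905}{4}$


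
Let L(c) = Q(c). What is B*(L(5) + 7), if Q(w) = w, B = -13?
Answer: -156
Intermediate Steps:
L(c) = c
B*(L(5) + 7) = -13*(5 + 7) = -13*12 = -156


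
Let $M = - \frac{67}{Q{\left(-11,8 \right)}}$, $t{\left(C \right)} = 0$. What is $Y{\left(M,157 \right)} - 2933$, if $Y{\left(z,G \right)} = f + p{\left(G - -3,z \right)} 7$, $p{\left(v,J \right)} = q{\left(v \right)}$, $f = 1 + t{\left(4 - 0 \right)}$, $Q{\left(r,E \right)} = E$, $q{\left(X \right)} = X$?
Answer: $-1812$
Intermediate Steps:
$f = 1$ ($f = 1 + 0 = 1$)
$p{\left(v,J \right)} = v$
$M = - \frac{67}{8} \approx -8.375$
$Y{\left(z,G \right)} = 22 + 7 G$ ($Y{\left(z,G \right)} = 1 + \left(G - -3\right) 7 = 1 + \left(G + 3\right) 7 = 1 + \left(3 + G\right) 7 = 1 + \left(21 + 7 G\right) = 22 + 7 G$)
$Y{\left(M,157 \right)} - 2933 = \left(22 + 7 \cdot 157\right) - 2933 = \left(22 + 1099\right) - 2933 = 1121 - 2933 = -1812$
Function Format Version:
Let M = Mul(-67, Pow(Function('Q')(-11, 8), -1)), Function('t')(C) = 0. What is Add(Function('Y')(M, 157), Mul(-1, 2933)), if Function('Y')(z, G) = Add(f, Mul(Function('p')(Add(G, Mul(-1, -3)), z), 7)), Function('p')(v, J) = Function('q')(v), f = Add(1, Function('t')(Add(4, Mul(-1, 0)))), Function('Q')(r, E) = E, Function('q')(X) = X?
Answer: -1812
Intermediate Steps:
f = 1 (f = Add(1, 0) = 1)
Function('p')(v, J) = v
M = Rational(-67, 8) (M = Mul(-67, Pow(8, -1)) = Mul(-67, Rational(1, 8)) = Rational(-67, 8) ≈ -8.3750)
Function('Y')(z, G) = Add(22, Mul(7, G)) (Function('Y')(z, G) = Add(1, Mul(Add(G, Mul(-1, -3)), 7)) = Add(1, Mul(Add(G, 3), 7)) = Add(1, Mul(Add(3, G), 7)) = Add(1, Add(21, Mul(7, G))) = Add(22, Mul(7, G)))
Add(Function('Y')(M, 157), Mul(-1, 2933)) = Add(Add(22, Mul(7, 157)), Mul(-1, 2933)) = Add(Add(22, 1099), -2933) = Add(1121, -2933) = -1812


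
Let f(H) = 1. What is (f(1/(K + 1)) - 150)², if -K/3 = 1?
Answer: 22201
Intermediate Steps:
K = -3 (K = -3*1 = -3)
(f(1/(K + 1)) - 150)² = (1 - 150)² = (-149)² = 22201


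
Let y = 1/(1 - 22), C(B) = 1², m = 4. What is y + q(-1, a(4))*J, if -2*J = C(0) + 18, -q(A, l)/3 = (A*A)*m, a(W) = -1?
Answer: 2393/21 ≈ 113.95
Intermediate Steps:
q(A, l) = -12*A² (q(A, l) = -3*A*A*4 = -3*A²*4 = -12*A²)
C(B) = 1
y = -1/21 (y = 1/(-21) = -1/21 ≈ -0.047619)
J = -19/2 (J = -(1 + 18)/2 = -½*19 = -19/2 ≈ -9.5000)
y + q(-1, a(4))*J = -1/21 - 12*(-1)²*(-19/2) = -1/21 - 12*1*(-19/2) = -1/21 - 12*(-19/2) = -1/21 + 114 = 2393/21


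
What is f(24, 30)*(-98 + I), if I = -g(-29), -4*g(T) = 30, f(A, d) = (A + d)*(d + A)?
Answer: -263898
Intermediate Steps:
f(A, d) = (A + d)**2 (f(A, d) = (A + d)*(A + d) = (A + d)**2)
g(T) = -15/2 (g(T) = -1/4*30 = -15/2)
I = 15/2 (I = -1*(-15/2) = 15/2 ≈ 7.5000)
f(24, 30)*(-98 + I) = (24 + 30)**2*(-98 + 15/2) = 54**2*(-181/2) = 2916*(-181/2) = -263898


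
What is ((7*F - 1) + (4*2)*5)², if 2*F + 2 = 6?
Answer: 2809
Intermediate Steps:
F = 2 (F = -1 + (½)*6 = -1 + 3 = 2)
((7*F - 1) + (4*2)*5)² = ((7*2 - 1) + (4*2)*5)² = ((14 - 1) + 8*5)² = (13 + 40)² = 53² = 2809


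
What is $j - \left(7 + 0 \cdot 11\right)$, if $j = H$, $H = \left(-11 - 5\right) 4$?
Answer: $-71$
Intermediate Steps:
$H = -64$ ($H = \left(-16\right) 4 = -64$)
$j = -64$
$j - \left(7 + 0 \cdot 11\right) = -64 - \left(7 + 0 \cdot 11\right) = -64 - \left(7 + 0\right) = -64 - 7 = -71$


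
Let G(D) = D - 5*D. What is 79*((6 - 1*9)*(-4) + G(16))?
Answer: -4108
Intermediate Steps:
G(D) = -4*D
79*((6 - 1*9)*(-4) + G(16)) = 79*((6 - 1*9)*(-4) - 4*16) = 79*((6 - 9)*(-4) - 64) = 79*(-3*(-4) - 64) = 79*(12 - 64) = 79*(-52) = -4108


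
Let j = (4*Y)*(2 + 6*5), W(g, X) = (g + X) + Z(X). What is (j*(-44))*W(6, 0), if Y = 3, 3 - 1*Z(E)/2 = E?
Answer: -202752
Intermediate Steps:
Z(E) = 6 - 2*E
W(g, X) = 6 + g - X (W(g, X) = (g + X) + (6 - 2*X) = (X + g) + (6 - 2*X) = 6 + g - X)
j = 384 (j = (4*3)*(2 + 6*5) = 12*(2 + 30) = 12*32 = 384)
(j*(-44))*W(6, 0) = (384*(-44))*(6 + 6 - 1*0) = -16896*(6 + 6 + 0) = -16896*12 = -202752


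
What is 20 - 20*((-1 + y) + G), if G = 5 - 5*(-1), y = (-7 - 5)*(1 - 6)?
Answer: -1360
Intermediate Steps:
y = 60 (y = -12*(-5) = 60)
G = 10 (G = 5 + 5 = 10)
20 - 20*((-1 + y) + G) = 20 - 20*((-1 + 60) + 10) = 20 - 20*(59 + 10) = 20 - 20*69 = 20 - 1380 = -1360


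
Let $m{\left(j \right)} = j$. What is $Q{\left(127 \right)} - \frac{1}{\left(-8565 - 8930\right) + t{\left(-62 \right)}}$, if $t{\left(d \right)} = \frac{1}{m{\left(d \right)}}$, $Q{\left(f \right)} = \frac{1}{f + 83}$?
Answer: $\frac{1097711}{227785110} \approx 0.0048191$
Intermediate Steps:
$Q{\left(f \right)} = \frac{1}{83 + f}$
$t{\left(d \right)} = \frac{1}{d}$
$Q{\left(127 \right)} - \frac{1}{\left(-8565 - 8930\right) + t{\left(-62 \right)}} = \frac{1}{83 + 127} - \frac{1}{\left(-8565 - 8930\right) + \frac{1}{-62}} = \frac{1}{210} - \frac{1}{\left(-8565 - 8930\right) - \frac{1}{62}} = \frac{1}{210} - \frac{1}{-17495 - \frac{1}{62}} = \frac{1}{210} - \frac{1}{- \frac{1084691}{62}} = \frac{1}{210} - - \frac{62}{1084691} = \frac{1}{210} + \frac{62}{1084691} = \frac{1097711}{227785110}$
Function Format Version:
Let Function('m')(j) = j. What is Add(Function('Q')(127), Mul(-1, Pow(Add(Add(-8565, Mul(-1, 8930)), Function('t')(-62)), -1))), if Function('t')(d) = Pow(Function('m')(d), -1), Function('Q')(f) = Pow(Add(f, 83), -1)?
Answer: Rational(1097711, 227785110) ≈ 0.0048191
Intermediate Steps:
Function('Q')(f) = Pow(Add(83, f), -1)
Function('t')(d) = Pow(d, -1)
Add(Function('Q')(127), Mul(-1, Pow(Add(Add(-8565, Mul(-1, 8930)), Function('t')(-62)), -1))) = Add(Pow(Add(83, 127), -1), Mul(-1, Pow(Add(Add(-8565, Mul(-1, 8930)), Pow(-62, -1)), -1))) = Add(Pow(210, -1), Mul(-1, Pow(Add(Add(-8565, -8930), Rational(-1, 62)), -1))) = Add(Rational(1, 210), Mul(-1, Pow(Add(-17495, Rational(-1, 62)), -1))) = Add(Rational(1, 210), Mul(-1, Pow(Rational(-1084691, 62), -1))) = Add(Rational(1, 210), Mul(-1, Rational(-62, 1084691))) = Add(Rational(1, 210), Rational(62, 1084691)) = Rational(1097711, 227785110)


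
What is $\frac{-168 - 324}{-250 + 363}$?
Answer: $- \frac{492}{113} \approx -4.354$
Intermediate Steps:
$\frac{-168 - 324}{-250 + 363} = - \frac{492}{113}$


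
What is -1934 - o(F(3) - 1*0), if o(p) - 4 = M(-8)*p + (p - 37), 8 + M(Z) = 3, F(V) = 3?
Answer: -1889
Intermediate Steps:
M(Z) = -5 (M(Z) = -8 + 3 = -5)
o(p) = -33 - 4*p (o(p) = 4 + (-5*p + (p - 37)) = 4 + (-5*p + (-37 + p)) = 4 + (-37 - 4*p) = -33 - 4*p)
-1934 - o(F(3) - 1*0) = -1934 - (-33 - 4*(3 - 1*0)) = -1934 - (-33 - 4*(3 + 0)) = -1934 - (-33 - 4*3) = -1934 - (-33 - 12) = -1934 - 1*(-45) = -1934 + 45 = -1889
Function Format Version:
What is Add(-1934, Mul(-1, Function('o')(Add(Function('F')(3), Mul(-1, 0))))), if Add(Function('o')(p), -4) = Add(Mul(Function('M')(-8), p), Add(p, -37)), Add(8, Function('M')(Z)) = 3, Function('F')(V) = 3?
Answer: -1889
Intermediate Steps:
Function('M')(Z) = -5 (Function('M')(Z) = Add(-8, 3) = -5)
Function('o')(p) = Add(-33, Mul(-4, p)) (Function('o')(p) = Add(4, Add(Mul(-5, p), Add(p, -37))) = Add(4, Add(Mul(-5, p), Add(-37, p))) = Add(4, Add(-37, Mul(-4, p))) = Add(-33, Mul(-4, p)))
Add(-1934, Mul(-1, Function('o')(Add(Function('F')(3), Mul(-1, 0))))) = Add(-1934, Mul(-1, Add(-33, Mul(-4, Add(3, Mul(-1, 0)))))) = Add(-1934, Mul(-1, Add(-33, Mul(-4, Add(3, 0))))) = Add(-1934, Mul(-1, Add(-33, Mul(-4, 3)))) = Add(-1934, Mul(-1, Add(-33, -12))) = Add(-1934, Mul(-1, -45)) = Add(-1934, 45) = -1889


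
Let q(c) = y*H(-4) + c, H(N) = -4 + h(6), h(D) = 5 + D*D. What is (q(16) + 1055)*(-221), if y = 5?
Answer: -277576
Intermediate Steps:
h(D) = 5 + D²
H(N) = 37 (H(N) = -4 + (5 + 6²) = -4 + (5 + 36) = -4 + 41 = 37)
q(c) = 185 + c (q(c) = 5*37 + c = 185 + c)
(q(16) + 1055)*(-221) = ((185 + 16) + 1055)*(-221) = (201 + 1055)*(-221) = 1256*(-221) = -277576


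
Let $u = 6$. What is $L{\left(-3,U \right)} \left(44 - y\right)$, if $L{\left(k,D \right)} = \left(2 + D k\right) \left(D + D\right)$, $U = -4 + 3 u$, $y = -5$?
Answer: $-54880$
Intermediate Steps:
$U = 14$ ($U = -4 + 3 \cdot 6 = -4 + 18 = 14$)
$L{\left(k,D \right)} = 2 D \left(2 + D k\right)$ ($L{\left(k,D \right)} = \left(2 + D k\right) 2 D = 2 D \left(2 + D k\right)$)
$L{\left(-3,U \right)} \left(44 - y\right) = 2 \cdot 14 \left(2 + 14 \left(-3\right)\right) \left(44 - -5\right) = 2 \cdot 14 \left(2 - 42\right) \left(44 + 5\right) = 2 \cdot 14 \left(-40\right) 49 = \left(-1120\right) 49 = -54880$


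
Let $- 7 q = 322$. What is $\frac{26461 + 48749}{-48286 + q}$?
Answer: $- \frac{37605}{24166} \approx -1.5561$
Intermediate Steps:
$q = -46$ ($q = \left(- \frac{1}{7}\right) 322 = -46$)
$\frac{26461 + 48749}{-48286 + q} = \frac{26461 + 48749}{-48286 - 46} = \frac{75210}{-48332} = 75210 \left(- \frac{1}{48332}\right) = - \frac{37605}{24166}$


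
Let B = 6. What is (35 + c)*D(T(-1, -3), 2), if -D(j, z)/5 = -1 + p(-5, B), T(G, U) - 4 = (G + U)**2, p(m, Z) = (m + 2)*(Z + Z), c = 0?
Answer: 6475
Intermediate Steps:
p(m, Z) = 2*Z*(2 + m) (p(m, Z) = (2 + m)*(2*Z) = 2*Z*(2 + m))
T(G, U) = 4 + (G + U)**2
D(j, z) = 185 (D(j, z) = -5*(-1 + 2*6*(2 - 5)) = -5*(-1 + 2*6*(-3)) = -5*(-1 - 36) = -5*(-37) = 185)
(35 + c)*D(T(-1, -3), 2) = (35 + 0)*185 = 35*185 = 6475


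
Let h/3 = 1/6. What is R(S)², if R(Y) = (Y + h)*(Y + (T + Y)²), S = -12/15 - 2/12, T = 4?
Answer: 2691223129/182250000 ≈ 14.767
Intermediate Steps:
h = ½ (h = 3/6 = 3*(⅙) = ½ ≈ 0.50000)
S = -29/30 (S = -12*1/15 - 2*1/12 = -⅘ - ⅙ = -29/30 ≈ -0.96667)
R(Y) = (½ + Y)*(Y + (4 + Y)²) (R(Y) = (Y + ½)*(Y + (4 + Y)²) = (½ + Y)*(Y + (4 + Y)²))
R(S)² = (8 + (-29/30)³ + 19*(-29/30)²/2 + (41/2)*(-29/30))² = (8 - 24389/27000 + (19/2)*(841/900) - 1189/60)² = (8 - 24389/27000 + 15979/1800 - 1189/60)² = (-51877/13500)² = 2691223129/182250000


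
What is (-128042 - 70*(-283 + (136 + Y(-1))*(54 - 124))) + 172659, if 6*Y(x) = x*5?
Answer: 2180231/3 ≈ 7.2674e+5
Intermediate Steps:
Y(x) = 5*x/6 (Y(x) = (x*5)/6 = (5*x)/6 = 5*x/6)
(-128042 - 70*(-283 + (136 + Y(-1))*(54 - 124))) + 172659 = (-128042 - 70*(-283 + (136 + (5/6)*(-1))*(54 - 124))) + 172659 = (-128042 - 70*(-283 + (136 - 5/6)*(-70))) + 172659 = (-128042 - 70*(-283 + (811/6)*(-70))) + 172659 = (-128042 - 70*(-283 - 28385/3)) + 172659 = (-128042 - 70*(-29234/3)) + 172659 = (-128042 + 2046380/3) + 172659 = 1662254/3 + 172659 = 2180231/3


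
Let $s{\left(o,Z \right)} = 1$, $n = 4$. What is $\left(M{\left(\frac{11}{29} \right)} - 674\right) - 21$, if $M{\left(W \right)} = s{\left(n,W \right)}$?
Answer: $-694$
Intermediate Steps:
$M{\left(W \right)} = 1$
$\left(M{\left(\frac{11}{29} \right)} - 674\right) - 21 = \left(1 - 674\right) - 21 = -673 - 21 = -694$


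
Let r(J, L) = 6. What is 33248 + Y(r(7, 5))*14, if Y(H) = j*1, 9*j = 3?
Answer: 99758/3 ≈ 33253.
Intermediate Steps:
j = ⅓ (j = (⅑)*3 = ⅓ ≈ 0.33333)
Y(H) = ⅓ (Y(H) = (⅓)*1 = ⅓)
33248 + Y(r(7, 5))*14 = 33248 + (⅓)*14 = 33248 + 14/3 = 99758/3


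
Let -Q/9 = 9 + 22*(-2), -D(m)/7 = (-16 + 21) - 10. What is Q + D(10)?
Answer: 350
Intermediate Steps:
D(m) = 35 (D(m) = -7*((-16 + 21) - 10) = -7*(5 - 10) = -7*(-5) = 35)
Q = 315 (Q = -9*(9 + 22*(-2)) = -9*(9 - 44) = -9*(-35) = 315)
Q + D(10) = 315 + 35 = 350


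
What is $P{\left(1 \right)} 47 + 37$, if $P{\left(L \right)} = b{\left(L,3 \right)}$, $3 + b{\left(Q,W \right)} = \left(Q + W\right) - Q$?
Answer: $37$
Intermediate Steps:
$b{\left(Q,W \right)} = -3 + W$ ($b{\left(Q,W \right)} = -3 + \left(\left(Q + W\right) - Q\right) = -3 + W$)
$P{\left(L \right)} = 0$ ($P{\left(L \right)} = -3 + 3 = 0$)
$P{\left(1 \right)} 47 + 37 = 0 \cdot 47 + 37 = 0 + 37 = 37$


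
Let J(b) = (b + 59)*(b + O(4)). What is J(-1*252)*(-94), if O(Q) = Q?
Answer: -4499216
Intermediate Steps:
J(b) = (4 + b)*(59 + b) (J(b) = (b + 59)*(b + 4) = (59 + b)*(4 + b) = (4 + b)*(59 + b))
J(-1*252)*(-94) = (236 + (-1*252)² + 63*(-1*252))*(-94) = (236 + (-252)² + 63*(-252))*(-94) = (236 + 63504 - 15876)*(-94) = 47864*(-94) = -4499216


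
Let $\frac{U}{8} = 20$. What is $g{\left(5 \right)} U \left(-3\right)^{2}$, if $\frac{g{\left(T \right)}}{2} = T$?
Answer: $14400$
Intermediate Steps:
$U = 160$ ($U = 8 \cdot 20 = 160$)
$g{\left(T \right)} = 2 T$
$g{\left(5 \right)} U \left(-3\right)^{2} = 2 \cdot 5 \cdot 160 \left(-3\right)^{2} = 10 \cdot 160 \cdot 9 = 1600 \cdot 9 = 14400$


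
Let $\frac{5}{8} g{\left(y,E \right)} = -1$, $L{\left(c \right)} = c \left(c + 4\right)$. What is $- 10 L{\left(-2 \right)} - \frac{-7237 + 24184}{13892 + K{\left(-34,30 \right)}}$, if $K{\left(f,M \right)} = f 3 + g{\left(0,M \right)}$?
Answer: $\frac{2672945}{68942} \approx 38.771$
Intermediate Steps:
$L{\left(c \right)} = c \left(4 + c\right)$
$g{\left(y,E \right)} = - \frac{8}{5}$ ($g{\left(y,E \right)} = \frac{8}{5} \left(-1\right) = - \frac{8}{5}$)
$K{\left(f,M \right)} = - \frac{8}{5} + 3 f$ ($K{\left(f,M \right)} = f 3 - \frac{8}{5} = 3 f - \frac{8}{5} = - \frac{8}{5} + 3 f$)
$- 10 L{\left(-2 \right)} - \frac{-7237 + 24184}{13892 + K{\left(-34,30 \right)}} = - 10 \left(- 2 \left(4 - 2\right)\right) - \frac{-7237 + 24184}{13892 + \left(- \frac{8}{5} + 3 \left(-34\right)\right)} = - 10 \left(\left(-2\right) 2\right) - \frac{16947}{13892 - \frac{518}{5}} = \left(-10\right) \left(-4\right) - \frac{16947}{13892 - \frac{518}{5}} = 40 - \frac{16947}{\frac{68942}{5}} = 40 - 16947 \cdot \frac{5}{68942} = 40 - \frac{84735}{68942} = \frac{2672945}{68942}$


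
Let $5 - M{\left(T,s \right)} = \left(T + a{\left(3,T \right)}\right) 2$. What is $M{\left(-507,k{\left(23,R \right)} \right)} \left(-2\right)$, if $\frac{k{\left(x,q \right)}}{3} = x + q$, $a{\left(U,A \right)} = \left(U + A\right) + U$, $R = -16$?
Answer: $-4042$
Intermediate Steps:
$a{\left(U,A \right)} = A + 2 U$ ($a{\left(U,A \right)} = \left(A + U\right) + U = A + 2 U$)
$k{\left(x,q \right)} = 3 q + 3 x$ ($k{\left(x,q \right)} = 3 \left(x + q\right) = 3 \left(q + x\right) = 3 q + 3 x$)
$M{\left(T,s \right)} = -7 - 4 T$ ($M{\left(T,s \right)} = 5 - \left(T + \left(T + 2 \cdot 3\right)\right) 2 = 5 - \left(T + \left(T + 6\right)\right) 2 = 5 - \left(T + \left(6 + T\right)\right) 2 = 5 - \left(6 + 2 T\right) 2 = 5 - \left(12 + 4 T\right) = -7 - 4 T$)
$M{\left(-507,k{\left(23,R \right)} \right)} \left(-2\right) = \left(-7 - -2028\right) \left(-2\right) = \left(-7 + 2028\right) \left(-2\right) = 2021 \left(-2\right) = -4042$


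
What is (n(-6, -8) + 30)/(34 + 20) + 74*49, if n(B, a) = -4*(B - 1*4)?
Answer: 97937/27 ≈ 3627.3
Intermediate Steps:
n(B, a) = 16 - 4*B (n(B, a) = -4*(B - 4) = -4*(-4 + B) = 16 - 4*B)
(n(-6, -8) + 30)/(34 + 20) + 74*49 = ((16 - 4*(-6)) + 30)/(34 + 20) + 74*49 = ((16 + 24) + 30)/54 + 3626 = (40 + 30)*(1/54) + 3626 = 70*(1/54) + 3626 = 35/27 + 3626 = 97937/27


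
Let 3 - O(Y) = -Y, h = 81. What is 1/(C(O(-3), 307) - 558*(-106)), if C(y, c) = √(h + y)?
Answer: 1/59157 ≈ 1.6904e-5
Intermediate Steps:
O(Y) = 3 + Y (O(Y) = 3 - (-1)*Y = 3 + Y)
C(y, c) = √(81 + y)
1/(C(O(-3), 307) - 558*(-106)) = 1/(√(81 + (3 - 3)) - 558*(-106)) = 1/(√(81 + 0) + 59148) = 1/(√81 + 59148) = 1/(9 + 59148) = 1/59157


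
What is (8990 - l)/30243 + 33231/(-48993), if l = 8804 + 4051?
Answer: -398121026/493898433 ≈ -0.80608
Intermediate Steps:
l = 12855
(8990 - l)/30243 + 33231/(-48993) = (8990 - 1*12855)/30243 + 33231/(-48993) = (8990 - 12855)*(1/30243) + 33231*(-1/48993) = -3865*1/30243 - 11077/16331 = -3865/30243 - 11077/16331 = -398121026/493898433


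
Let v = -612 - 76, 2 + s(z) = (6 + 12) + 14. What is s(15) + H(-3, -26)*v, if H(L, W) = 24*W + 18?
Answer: 416958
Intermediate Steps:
H(L, W) = 18 + 24*W
s(z) = 30 (s(z) = -2 + ((6 + 12) + 14) = -2 + (18 + 14) = -2 + 32 = 30)
v = -688
s(15) + H(-3, -26)*v = 30 + (18 + 24*(-26))*(-688) = 30 + (18 - 624)*(-688) = 30 - 606*(-688) = 30 + 416928 = 416958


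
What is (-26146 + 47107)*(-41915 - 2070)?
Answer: -921969585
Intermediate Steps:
(-26146 + 47107)*(-41915 - 2070) = 20961*(-43985) = -921969585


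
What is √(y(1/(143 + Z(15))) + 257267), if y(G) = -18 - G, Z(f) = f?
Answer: 3*√713551542/158 ≈ 507.20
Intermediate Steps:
√(y(1/(143 + Z(15))) + 257267) = √((-18 - 1/(143 + 15)) + 257267) = √((-18 - 1/158) + 257267) = √(-2845/158 + 257267) = √(40645341/158) = 3*√713551542/158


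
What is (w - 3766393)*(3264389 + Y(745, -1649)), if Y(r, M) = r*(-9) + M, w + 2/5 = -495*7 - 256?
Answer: -12275624440404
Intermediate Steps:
w = -18607/5 (w = -⅖ + (-495*7 - 256) = -⅖ + (-3465 - 256) = -⅖ - 3721 = -18607/5 ≈ -3721.4)
Y(r, M) = M - 9*r (Y(r, M) = -9*r + M = M - 9*r)
(w - 3766393)*(3264389 + Y(745, -1649)) = (-18607/5 - 3766393)*(3264389 + (-1649 - 9*745)) = -18850572*(3264389 + (-1649 - 6705))/5 = -18850572*(3264389 - 8354)/5 = -18850572/5*3256035 = -12275624440404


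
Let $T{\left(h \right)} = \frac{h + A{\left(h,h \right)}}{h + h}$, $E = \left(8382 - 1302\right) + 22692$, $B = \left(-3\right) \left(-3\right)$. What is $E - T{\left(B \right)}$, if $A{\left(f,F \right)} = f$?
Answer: $29771$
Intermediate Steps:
$B = 9$
$E = 29772$ ($E = 7080 + 22692 = 29772$)
$T{\left(h \right)} = 1$ ($T{\left(h \right)} = \frac{h + h}{h + h} = \frac{2 h}{2 h} = 2 h \frac{1}{2 h} = 1$)
$E - T{\left(B \right)} = 29772 - 1 = 29771$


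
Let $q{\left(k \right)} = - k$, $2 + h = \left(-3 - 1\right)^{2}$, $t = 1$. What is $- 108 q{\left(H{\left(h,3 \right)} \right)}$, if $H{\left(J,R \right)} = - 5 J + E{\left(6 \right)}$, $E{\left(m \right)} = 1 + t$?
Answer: $-7344$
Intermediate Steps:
$h = 14$ ($h = -2 + \left(-3 - 1\right)^{2} = -2 + \left(-4\right)^{2} = -2 + 16 = 14$)
$E{\left(m \right)} = 2$ ($E{\left(m \right)} = 1 + 1 = 2$)
$H{\left(J,R \right)} = 2 - 5 J$ ($H{\left(J,R \right)} = - 5 J + 2 = 2 - 5 J$)
$- 108 q{\left(H{\left(h,3 \right)} \right)} = - 108 \left(- (2 - 70)\right) = - 108 \left(\left(-1\right) \left(-68\right)\right) = \left(-108\right) 68 = -7344$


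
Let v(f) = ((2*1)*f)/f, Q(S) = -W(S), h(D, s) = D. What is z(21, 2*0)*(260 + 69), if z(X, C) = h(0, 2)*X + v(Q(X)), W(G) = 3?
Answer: 658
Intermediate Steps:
Q(S) = -3 (Q(S) = -1*3 = -3)
v(f) = 2 (v(f) = (2*f)/f = 2)
z(X, C) = 2 (z(X, C) = 0*X + 2 = 0 + 2 = 2)
z(21, 2*0)*(260 + 69) = 2*(260 + 69) = 2*329 = 658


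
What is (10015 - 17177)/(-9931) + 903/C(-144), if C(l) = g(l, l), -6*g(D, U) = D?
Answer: 3046527/79448 ≈ 38.346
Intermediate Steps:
g(D, U) = -D/6
C(l) = -l/6
(10015 - 17177)/(-9931) + 903/C(-144) = (10015 - 17177)/(-9931) + 903/((-⅙*(-144))) = -7162*(-1/9931) + 903/24 = 7162/9931 + 903*(1/24) = 7162/9931 + 301/8 = 3046527/79448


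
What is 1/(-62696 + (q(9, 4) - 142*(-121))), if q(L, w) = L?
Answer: -1/45505 ≈ -2.1976e-5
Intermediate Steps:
1/(-62696 + (q(9, 4) - 142*(-121))) = 1/(-62696 + (9 - 142*(-121))) = 1/(-62696 + (9 + 17182)) = 1/(-62696 + 17191) = 1/(-45505) = -1/45505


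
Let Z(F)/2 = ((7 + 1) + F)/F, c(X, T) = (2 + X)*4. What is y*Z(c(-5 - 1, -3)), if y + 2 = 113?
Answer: 111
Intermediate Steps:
y = 111 (y = -2 + 113 = 111)
c(X, T) = 8 + 4*X
Z(F) = 2*(8 + F)/F (Z(F) = 2*(((7 + 1) + F)/F) = 2*((8 + F)/F) = 2*(8 + F)/F)
y*Z(c(-5 - 1, -3)) = 111*(2 + 16/(8 + 4*(-5 - 1))) = 111*(2 + 16/(8 + 4*(-6))) = 111*(2 + 16/(8 - 24)) = 111*(2 + 16/(-16)) = 111*(2 + 16*(-1/16)) = 111*(2 - 1) = 111*1 = 111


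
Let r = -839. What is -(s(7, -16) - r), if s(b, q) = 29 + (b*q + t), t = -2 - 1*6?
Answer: -748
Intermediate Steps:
t = -8 (t = -2 - 6 = -8)
s(b, q) = 21 + b*q (s(b, q) = 29 + (b*q - 8) = 29 + (-8 + b*q) = 21 + b*q)
-(s(7, -16) - r) = -((21 + 7*(-16)) - 1*(-839)) = -((21 - 112) + 839) = -(-91 + 839) = -1*748 = -748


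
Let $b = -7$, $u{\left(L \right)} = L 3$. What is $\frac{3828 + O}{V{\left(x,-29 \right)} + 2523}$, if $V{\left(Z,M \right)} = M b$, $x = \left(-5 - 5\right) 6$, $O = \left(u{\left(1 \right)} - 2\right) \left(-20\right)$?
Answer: $\frac{1904}{1363} \approx 1.3969$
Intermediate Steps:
$u{\left(L \right)} = 3 L$
$O = -20$ ($O = \left(3 \cdot 1 - 2\right) \left(-20\right) = \left(3 - 2\right) \left(-20\right) = 1 \left(-20\right) = -20$)
$x = -60$ ($x = \left(-10\right) 6 = -60$)
$V{\left(Z,M \right)} = - 7 M$ ($V{\left(Z,M \right)} = M \left(-7\right) = - 7 M$)
$\frac{3828 + O}{V{\left(x,-29 \right)} + 2523} = \frac{3828 - 20}{\left(-7\right) \left(-29\right) + 2523} = \frac{3808}{203 + 2523} = \frac{3808}{2726} = 3808 \cdot \frac{1}{2726} = \frac{1904}{1363}$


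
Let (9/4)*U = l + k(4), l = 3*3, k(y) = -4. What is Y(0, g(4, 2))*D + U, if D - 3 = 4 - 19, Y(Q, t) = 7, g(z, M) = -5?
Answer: -736/9 ≈ -81.778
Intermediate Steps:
l = 9
U = 20/9 (U = 4*(9 - 4)/9 = (4/9)*5 = 20/9 ≈ 2.2222)
D = -12 (D = 3 + (4 - 19) = 3 - 15 = -12)
Y(0, g(4, 2))*D + U = 7*(-12) + 20/9 = -84 + 20/9 = -736/9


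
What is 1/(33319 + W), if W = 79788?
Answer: 1/113107 ≈ 8.8412e-6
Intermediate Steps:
1/(33319 + W) = 1/(33319 + 79788) = 1/113107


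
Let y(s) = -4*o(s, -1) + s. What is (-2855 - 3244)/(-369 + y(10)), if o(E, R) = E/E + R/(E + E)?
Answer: 30495/1814 ≈ 16.811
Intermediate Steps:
o(E, R) = 1 + R/(2*E) (o(E, R) = 1 + R/((2*E)) = 1 + R*(1/(2*E)) = 1 + R/(2*E))
y(s) = s - 4*(-½ + s)/s (y(s) = -4*(s + (½)*(-1))/s + s = -4*(s - ½)/s + s = -4*(-½ + s)/s + s = s - 4*(-½ + s)/s)
(-2855 - 3244)/(-369 + y(10)) = (-2855 - 3244)/(-369 + (-4 + 10 + 2/10)) = -6099/(-369 + (-4 + 10 + 2*(⅒))) = -6099/(-369 + (-4 + 10 + ⅕)) = -6099/(-369 + 31/5) = -6099/(-1814/5) = -6099*(-5/1814) = 30495/1814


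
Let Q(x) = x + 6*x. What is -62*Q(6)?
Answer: -2604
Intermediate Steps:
Q(x) = 7*x
-62*Q(6) = -434*6 = -62*42 = -2604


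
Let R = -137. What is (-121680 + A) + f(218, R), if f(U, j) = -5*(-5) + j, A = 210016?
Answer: 88224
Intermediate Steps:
f(U, j) = 25 + j
(-121680 + A) + f(218, R) = (-121680 + 210016) + (25 - 137) = 88336 - 112 = 88224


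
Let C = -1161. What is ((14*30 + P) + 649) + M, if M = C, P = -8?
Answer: -100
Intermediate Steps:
M = -1161
((14*30 + P) + 649) + M = ((14*30 - 8) + 649) - 1161 = ((420 - 8) + 649) - 1161 = (412 + 649) - 1161 = 1061 - 1161 = -100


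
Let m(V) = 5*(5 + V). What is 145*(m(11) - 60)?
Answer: 2900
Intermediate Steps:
m(V) = 25 + 5*V
145*(m(11) - 60) = 145*((25 + 5*11) - 60) = 145*((25 + 55) - 60) = 145*(80 - 60) = 145*20 = 2900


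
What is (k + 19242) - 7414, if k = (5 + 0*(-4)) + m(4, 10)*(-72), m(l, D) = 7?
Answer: 11329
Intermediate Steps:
k = -499 (k = (5 + 0*(-4)) + 7*(-72) = (5 + 0) - 504 = 5 - 504 = -499)
(k + 19242) - 7414 = (-499 + 19242) - 7414 = 18743 - 7414 = 11329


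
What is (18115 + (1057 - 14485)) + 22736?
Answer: 27423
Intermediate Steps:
(18115 + (1057 - 14485)) + 22736 = (18115 - 13428) + 22736 = 4687 + 22736 = 27423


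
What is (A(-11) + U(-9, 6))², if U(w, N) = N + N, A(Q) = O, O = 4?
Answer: 256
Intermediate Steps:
A(Q) = 4
U(w, N) = 2*N
(A(-11) + U(-9, 6))² = (4 + 2*6)² = (4 + 12)² = 16² = 256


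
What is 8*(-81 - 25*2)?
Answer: -1048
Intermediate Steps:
8*(-81 - 25*2) = 8*(-81 - 50) = 8*(-131) = -1048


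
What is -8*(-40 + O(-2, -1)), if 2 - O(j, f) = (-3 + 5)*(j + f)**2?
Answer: 448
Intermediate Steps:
O(j, f) = 2 - 2*(f + j)**2 (O(j, f) = 2 - (-3 + 5)*(j + f)**2 = 2 - 2*(f + j)**2)
-8*(-40 + O(-2, -1)) = -8*(-40 + (2 - 2*(-1 - 2)**2)) = -8*(-40 + (2 - 2*(-3)**2)) = -8*(-40 + (2 - 2*9)) = -8*(-40 + (2 - 18)) = -8*(-40 - 16) = -8*(-56) = 448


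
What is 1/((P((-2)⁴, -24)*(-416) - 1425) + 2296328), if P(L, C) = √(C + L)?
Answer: 176531/405121627989 + 64*I*√2/405121627989 ≈ 4.3575e-7 + 2.2341e-10*I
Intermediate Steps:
1/((P((-2)⁴, -24)*(-416) - 1425) + 2296328) = 1/((√(-24 + (-2)⁴)*(-416) - 1425) + 2296328) = 1/((√(-24 + 16)*(-416) - 1425) + 2296328) = 1/((√(-8)*(-416) - 1425) + 2296328) = 1/(((2*I*√2)*(-416) - 1425) + 2296328) = 1/((-832*I*√2 - 1425) + 2296328) = 1/((-1425 - 832*I*√2) + 2296328) = 1/(2294903 - 832*I*√2)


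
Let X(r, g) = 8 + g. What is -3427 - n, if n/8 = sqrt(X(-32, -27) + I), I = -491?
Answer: -3427 - 8*I*sqrt(510) ≈ -3427.0 - 180.67*I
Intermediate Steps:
n = 8*I*sqrt(510) (n = 8*sqrt((8 - 27) - 491) = 8*sqrt(-19 - 491) = 8*sqrt(-510) = 8*(I*sqrt(510)) = 8*I*sqrt(510) ≈ 180.67*I)
-3427 - n = -3427 - 8*I*sqrt(510)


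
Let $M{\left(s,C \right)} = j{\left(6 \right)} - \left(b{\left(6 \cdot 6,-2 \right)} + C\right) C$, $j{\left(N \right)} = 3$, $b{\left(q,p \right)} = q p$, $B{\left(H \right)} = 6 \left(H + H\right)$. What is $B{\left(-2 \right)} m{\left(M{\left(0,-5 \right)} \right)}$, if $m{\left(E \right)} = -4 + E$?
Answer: $9264$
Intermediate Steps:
$B{\left(H \right)} = 12 H$ ($B{\left(H \right)} = 6 \cdot 2 H = 12 H$)
$b{\left(q,p \right)} = p q$
$M{\left(s,C \right)} = 3 - C \left(-72 + C\right)$ ($M{\left(s,C \right)} = 3 - \left(- 2 \cdot 6 \cdot 6 + C\right) C = 3 - \left(\left(-2\right) 36 + C\right) C = 3 - \left(-72 + C\right) C = 3 - C \left(-72 + C\right)$)
$B{\left(-2 \right)} m{\left(M{\left(0,-5 \right)} \right)} = 12 \left(-2\right) \left(-4 + \left(3 - \left(-5\right)^{2} + 72 \left(-5\right)\right)\right) = - 24 \left(-4 - 382\right) = \left(-24\right) \left(-386\right) = 9264$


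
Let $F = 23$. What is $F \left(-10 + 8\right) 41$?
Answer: $-1886$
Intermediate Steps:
$F \left(-10 + 8\right) 41 = 23 \left(-10 + 8\right) 41 = 23 \left(-2\right) 41 = \left(-46\right) 41 = -1886$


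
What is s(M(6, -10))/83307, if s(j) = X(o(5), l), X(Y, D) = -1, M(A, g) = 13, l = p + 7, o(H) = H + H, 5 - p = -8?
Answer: -1/83307 ≈ -1.2004e-5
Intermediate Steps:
p = 13 (p = 5 - 1*(-8) = 5 + 8 = 13)
o(H) = 2*H
l = 20 (l = 13 + 7 = 20)
s(j) = -1
s(M(6, -10))/83307 = -1/83307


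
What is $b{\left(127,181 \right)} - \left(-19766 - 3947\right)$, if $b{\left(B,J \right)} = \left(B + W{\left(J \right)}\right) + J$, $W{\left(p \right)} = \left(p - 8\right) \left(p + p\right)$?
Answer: $86647$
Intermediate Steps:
$W{\left(p \right)} = 2 p \left(-8 + p\right)$ ($W{\left(p \right)} = \left(-8 + p\right) 2 p = 2 p \left(-8 + p\right)$)
$b{\left(B,J \right)} = B + J + 2 J \left(-8 + J\right)$ ($b{\left(B,J \right)} = \left(B + 2 J \left(-8 + J\right)\right) + J = B + J + 2 J \left(-8 + J\right)$)
$b{\left(127,181 \right)} - \left(-19766 - 3947\right) = \left(127 + 181 + 2 \cdot 181 \left(-8 + 181\right)\right) - \left(-19766 - 3947\right) = \left(127 + 181 + 2 \cdot 181 \cdot 173\right) - \left(-19766 - 3947\right) = \left(127 + 181 + 62626\right) - -23713 = 62934 + 23713 = 86647$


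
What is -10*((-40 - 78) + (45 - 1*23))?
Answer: 960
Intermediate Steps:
-10*((-40 - 78) + (45 - 1*23)) = -10*(-118 + (45 - 23)) = -10*(-118 + 22) = -10*(-96) = 960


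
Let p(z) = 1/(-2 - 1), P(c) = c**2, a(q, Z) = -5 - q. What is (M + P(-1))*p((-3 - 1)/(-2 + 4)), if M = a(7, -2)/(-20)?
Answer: -8/15 ≈ -0.53333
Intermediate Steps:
M = 3/5 (M = (-5 - 1*7)/(-20) = (-5 - 7)*(-1/20) = -12*(-1/20) = 3/5 ≈ 0.60000)
p(z) = -1/3 (p(z) = 1/(-3) = -1/3)
(M + P(-1))*p((-3 - 1)/(-2 + 4)) = (3/5 + (-1)**2)*(-1/3) = (3/5 + 1)*(-1/3) = (8/5)*(-1/3) = -8/15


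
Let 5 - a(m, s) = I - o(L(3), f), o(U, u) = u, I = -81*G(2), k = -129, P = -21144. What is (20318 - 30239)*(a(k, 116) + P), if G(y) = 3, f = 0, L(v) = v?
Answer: 207309216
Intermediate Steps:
I = -243 (I = -81*3 = -243)
a(m, s) = 248 (a(m, s) = 5 - (-243 - 1*0) = 5 - (-243 + 0) = 5 - 1*(-243) = 5 + 243 = 248)
(20318 - 30239)*(a(k, 116) + P) = (20318 - 30239)*(248 - 21144) = -9921*(-20896) = 207309216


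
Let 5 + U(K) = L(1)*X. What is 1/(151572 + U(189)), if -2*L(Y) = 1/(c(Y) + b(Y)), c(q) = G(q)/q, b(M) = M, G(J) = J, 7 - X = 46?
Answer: 4/606307 ≈ 6.5973e-6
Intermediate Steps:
X = -39 (X = 7 - 1*46 = 7 - 46 = -39)
c(q) = 1 (c(q) = q/q = 1)
L(Y) = -1/(2*(1 + Y))
U(K) = 19/4 (U(K) = -5 - 1/(2 + 2*1)*(-39) = -5 - 1/(2 + 2)*(-39) = -5 - 1/4*(-39) = -5 - 1*¼*(-39) = -5 - ¼*(-39) = -5 + 39/4 = 19/4)
1/(151572 + U(189)) = 1/(151572 + 19/4) = 1/(606307/4) = 4/606307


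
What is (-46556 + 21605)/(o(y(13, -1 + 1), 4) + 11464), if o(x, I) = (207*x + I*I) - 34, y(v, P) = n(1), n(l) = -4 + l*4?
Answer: -24951/11446 ≈ -2.1799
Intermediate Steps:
n(l) = -4 + 4*l
y(v, P) = 0 (y(v, P) = -4 + 4*1 = -4 + 4 = 0)
o(x, I) = -34 + I**2 + 207*x (o(x, I) = (207*x + I**2) - 34 = (I**2 + 207*x) - 34 = -34 + I**2 + 207*x)
(-46556 + 21605)/(o(y(13, -1 + 1), 4) + 11464) = (-46556 + 21605)/((-34 + 4**2 + 207*0) + 11464) = -24951/((-34 + 16 + 0) + 11464) = -24951/(-18 + 11464) = -24951/11446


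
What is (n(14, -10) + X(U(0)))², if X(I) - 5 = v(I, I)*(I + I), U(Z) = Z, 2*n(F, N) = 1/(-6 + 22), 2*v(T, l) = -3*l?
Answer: 25921/1024 ≈ 25.313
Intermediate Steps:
v(T, l) = -3*l/2 (v(T, l) = (-3*l)/2 = -3*l/2)
n(F, N) = 1/32 (n(F, N) = 1/(2*(-6 + 22)) = (½)/16 = (½)*(1/16) = 1/32)
X(I) = 5 - 3*I² (X(I) = 5 + (-3*I/2)*(I + I) = 5 + (-3*I/2)*(2*I) = 5 - 3*I²)
(n(14, -10) + X(U(0)))² = (1/32 + (5 - 3*0²))² = (1/32 + (5 - 3*0))² = (1/32 + (5 + 0))² = (1/32 + 5)² = (161/32)² = 25921/1024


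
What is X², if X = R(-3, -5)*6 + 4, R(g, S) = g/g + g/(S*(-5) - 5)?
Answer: 8281/100 ≈ 82.810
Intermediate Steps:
R(g, S) = 1 + g/(-5 - 5*S) (R(g, S) = 1 + g/(-5*S - 5) = 1 + g/(-5 - 5*S))
X = 91/10 (X = ((1 - 5 - ⅕*(-3))/(1 - 5))*6 + 4 = ((1 - 5 + ⅗)/(-4))*6 + 4 = -¼*(-17/5)*6 + 4 = (17/20)*6 + 4 = 51/10 + 4 = 91/10 ≈ 9.1000)
X² = (91/10)² = 8281/100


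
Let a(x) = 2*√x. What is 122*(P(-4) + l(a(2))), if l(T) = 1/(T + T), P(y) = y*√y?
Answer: -976*I + 61*√2/4 ≈ 21.567 - 976.0*I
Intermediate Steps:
P(y) = y^(3/2)
l(T) = 1/(2*T)
122*(P(-4) + l(a(2))) = 122*((-4)^(3/2) + 1/(2*((2*√2)))) = 122*(-8*I + (√2/4)/2) = 122*(-8*I + √2/8) = -976*I + 61*√2/4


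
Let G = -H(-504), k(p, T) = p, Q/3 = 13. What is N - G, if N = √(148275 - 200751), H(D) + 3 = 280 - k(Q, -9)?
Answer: 238 + 2*I*√13119 ≈ 238.0 + 229.08*I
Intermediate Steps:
Q = 39 (Q = 3*13 = 39)
H(D) = 238 (H(D) = -3 + (280 - 1*39) = -3 + (280 - 39) = -3 + 241 = 238)
G = -238 (G = -1*238 = -238)
N = 2*I*√13119 (N = √(-52476) = 2*I*√13119 ≈ 229.08*I)
N - G = 2*I*√13119 - 1*(-238) = 2*I*√13119 + 238 = 238 + 2*I*√13119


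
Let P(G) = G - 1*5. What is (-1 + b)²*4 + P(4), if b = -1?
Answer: 15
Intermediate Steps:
P(G) = -5 + G (P(G) = G - 5 = -5 + G)
(-1 + b)²*4 + P(4) = (-1 - 1)²*4 + (-5 + 4) = (-2)²*4 - 1 = 4*4 - 1 = 16 - 1 = 15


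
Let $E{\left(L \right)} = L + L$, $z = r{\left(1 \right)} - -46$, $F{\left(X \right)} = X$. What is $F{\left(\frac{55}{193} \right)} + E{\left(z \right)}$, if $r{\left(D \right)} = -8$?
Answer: $\frac{14723}{193} \approx 76.285$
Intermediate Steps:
$z = 38$ ($z = -8 - -46 = -8 + 46 = 38$)
$E{\left(L \right)} = 2 L$
$F{\left(\frac{55}{193} \right)} + E{\left(z \right)} = \frac{55}{193} + 2 \cdot 38 = 55 \cdot \frac{1}{193} + 76 = \frac{55}{193} + 76 = \frac{14723}{193}$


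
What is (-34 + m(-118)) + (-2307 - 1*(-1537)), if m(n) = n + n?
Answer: -1040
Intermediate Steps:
m(n) = 2*n
(-34 + m(-118)) + (-2307 - 1*(-1537)) = (-34 + 2*(-118)) + (-2307 - 1*(-1537)) = (-34 - 236) + (-2307 + 1537) = -270 - 770 = -1040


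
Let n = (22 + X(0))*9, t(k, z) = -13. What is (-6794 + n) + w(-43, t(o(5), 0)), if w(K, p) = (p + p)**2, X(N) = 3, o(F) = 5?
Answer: -5893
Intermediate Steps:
w(K, p) = 4*p**2 (w(K, p) = (2*p)**2 = 4*p**2)
n = 225 (n = (22 + 3)*9 = 25*9 = 225)
(-6794 + n) + w(-43, t(o(5), 0)) = (-6794 + 225) + 4*(-13)**2 = -6569 + 4*169 = -6569 + 676 = -5893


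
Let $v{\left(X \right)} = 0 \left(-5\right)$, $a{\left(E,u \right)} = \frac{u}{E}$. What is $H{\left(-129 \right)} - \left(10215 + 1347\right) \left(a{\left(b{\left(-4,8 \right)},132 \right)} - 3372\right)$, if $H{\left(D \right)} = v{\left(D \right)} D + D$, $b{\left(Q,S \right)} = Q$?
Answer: $39368481$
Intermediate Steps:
$v{\left(X \right)} = 0$
$H{\left(D \right)} = D$ ($H{\left(D \right)} = 0 D + D = 0 + D = D$)
$H{\left(-129 \right)} - \left(10215 + 1347\right) \left(a{\left(b{\left(-4,8 \right)},132 \right)} - 3372\right) = -129 - \left(10215 + 1347\right) \left(\frac{132}{-4} - 3372\right) = -129 - 11562 \left(132 \left(- \frac{1}{4}\right) - 3372\right) = -129 - 11562 \left(-33 - 3372\right) = -129 - 11562 \left(-3405\right) = -129 - -39368610 = -129 + 39368610 = 39368481$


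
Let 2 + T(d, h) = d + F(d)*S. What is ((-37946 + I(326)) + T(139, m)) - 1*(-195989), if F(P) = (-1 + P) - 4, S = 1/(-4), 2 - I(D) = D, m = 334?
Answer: 315645/2 ≈ 1.5782e+5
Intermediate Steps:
I(D) = 2 - D
S = -1/4 ≈ -0.25000
F(P) = -5 + P
T(d, h) = -3/4 + 3*d/4 (T(d, h) = -2 + (d + (-5 + d)*(-1/4)) = -2 + (d + (5/4 - d/4)) = -2 + (5/4 + 3*d/4) = -3/4 + 3*d/4)
((-37946 + I(326)) + T(139, m)) - 1*(-195989) = ((-37946 + (2 - 1*326)) + (-3/4 + (3/4)*139)) - 1*(-195989) = ((-37946 + (2 - 326)) + (-3/4 + 417/4)) + 195989 = ((-37946 - 324) + 207/2) + 195989 = (-38270 + 207/2) + 195989 = -76333/2 + 195989 = 315645/2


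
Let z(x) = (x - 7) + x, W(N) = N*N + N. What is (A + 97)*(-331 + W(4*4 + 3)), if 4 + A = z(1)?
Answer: 4312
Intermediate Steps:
W(N) = N + N² (W(N) = N² + N = N + N²)
z(x) = -7 + 2*x (z(x) = (-7 + x) + x = -7 + 2*x)
A = -9 (A = -4 + (-7 + 2*1) = -4 + (-7 + 2) = -4 - 5 = -9)
(A + 97)*(-331 + W(4*4 + 3)) = (-9 + 97)*(-331 + (4*4 + 3)*(1 + (4*4 + 3))) = 88*(-331 + (16 + 3)*(1 + (16 + 3))) = 88*(-331 + 19*(1 + 19)) = 88*(-331 + 19*20) = 88*(-331 + 380) = 88*49 = 4312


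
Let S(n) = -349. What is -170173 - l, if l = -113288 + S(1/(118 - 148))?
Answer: -56536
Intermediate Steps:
l = -113637 (l = -113288 - 349 = -113637)
-170173 - l = -170173 - 1*(-113637) = -170173 + 113637 = -56536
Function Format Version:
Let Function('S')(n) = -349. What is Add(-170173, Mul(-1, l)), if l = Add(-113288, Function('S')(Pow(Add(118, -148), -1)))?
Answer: -56536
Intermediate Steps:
l = -113637 (l = Add(-113288, -349) = -113637)
Add(-170173, Mul(-1, l)) = Add(-170173, Mul(-1, -113637)) = Add(-170173, 113637) = -56536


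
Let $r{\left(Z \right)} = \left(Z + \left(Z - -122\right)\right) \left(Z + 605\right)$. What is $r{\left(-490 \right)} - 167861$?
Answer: $-266531$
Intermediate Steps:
$r{\left(Z \right)} = \left(122 + 2 Z\right) \left(605 + Z\right)$ ($r{\left(Z \right)} = \left(Z + \left(Z + 122\right)\right) \left(605 + Z\right) = \left(Z + \left(122 + Z\right)\right) \left(605 + Z\right) = \left(122 + 2 Z\right) \left(605 + Z\right)$)
$r{\left(-490 \right)} - 167861 = \left(73810 + 2 \left(-490\right)^{2} + 1332 \left(-490\right)\right) - 167861 = \left(73810 + 2 \cdot 240100 - 652680\right) - 167861 = \left(73810 + 480200 - 652680\right) - 167861 = -98670 - 167861 = -266531$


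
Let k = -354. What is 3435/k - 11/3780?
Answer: -2164699/223020 ≈ -9.7063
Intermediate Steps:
3435/k - 11/3780 = 3435/(-354) - 11/3780 = 3435*(-1/354) - 11*1/3780 = -1145/118 - 11/3780 = -2164699/223020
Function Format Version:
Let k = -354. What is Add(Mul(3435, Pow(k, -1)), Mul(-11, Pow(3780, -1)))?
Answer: Rational(-2164699, 223020) ≈ -9.7063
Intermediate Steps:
Add(Mul(3435, Pow(k, -1)), Mul(-11, Pow(3780, -1))) = Add(Mul(3435, Pow(-354, -1)), Mul(-11, Pow(3780, -1))) = Add(Mul(3435, Rational(-1, 354)), Mul(-11, Rational(1, 3780))) = Add(Rational(-1145, 118), Rational(-11, 3780)) = Rational(-2164699, 223020)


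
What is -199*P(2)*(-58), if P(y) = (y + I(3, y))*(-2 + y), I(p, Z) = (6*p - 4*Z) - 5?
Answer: 0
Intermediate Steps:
I(p, Z) = -5 - 4*Z + 6*p (I(p, Z) = (-4*Z + 6*p) - 5 = -5 - 4*Z + 6*p)
P(y) = (-2 + y)*(13 - 3*y) (P(y) = (y + (-5 - 4*y + 6*3))*(-2 + y) = (y + (-5 - 4*y + 18))*(-2 + y) = (y + (13 - 4*y))*(-2 + y) = (13 - 3*y)*(-2 + y) = (-2 + y)*(13 - 3*y))
-199*P(2)*(-58) = -199*(-26 - 3*2² + 19*2)*(-58) = -199*(-26 - 3*4 + 38)*(-58) = -199*(-26 - 12 + 38)*(-58) = -199*0*(-58) = 0*(-58) = 0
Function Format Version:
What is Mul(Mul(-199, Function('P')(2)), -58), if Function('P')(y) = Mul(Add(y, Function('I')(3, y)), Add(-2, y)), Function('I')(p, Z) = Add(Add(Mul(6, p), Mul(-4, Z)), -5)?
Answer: 0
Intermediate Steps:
Function('I')(p, Z) = Add(-5, Mul(-4, Z), Mul(6, p)) (Function('I')(p, Z) = Add(Add(Mul(-4, Z), Mul(6, p)), -5) = Add(-5, Mul(-4, Z), Mul(6, p)))
Function('P')(y) = Mul(Add(-2, y), Add(13, Mul(-3, y))) (Function('P')(y) = Mul(Add(y, Add(-5, Mul(-4, y), Mul(6, 3))), Add(-2, y)) = Mul(Add(y, Add(-5, Mul(-4, y), 18)), Add(-2, y)) = Mul(Add(y, Add(13, Mul(-4, y))), Add(-2, y)) = Mul(Add(13, Mul(-3, y)), Add(-2, y)) = Mul(Add(-2, y), Add(13, Mul(-3, y))))
Mul(Mul(-199, Function('P')(2)), -58) = Mul(Mul(-199, Add(-26, Mul(-3, Pow(2, 2)), Mul(19, 2))), -58) = Mul(Mul(-199, Add(-26, Mul(-3, 4), 38)), -58) = Mul(Mul(-199, Add(-26, -12, 38)), -58) = Mul(Mul(-199, 0), -58) = Mul(0, -58) = 0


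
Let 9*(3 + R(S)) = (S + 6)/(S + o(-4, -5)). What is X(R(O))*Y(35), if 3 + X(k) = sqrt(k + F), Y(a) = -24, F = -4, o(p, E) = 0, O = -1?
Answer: 72 - 16*I*sqrt(17) ≈ 72.0 - 65.97*I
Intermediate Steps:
R(S) = -3 + (6 + S)/(9*S) (R(S) = -3 + ((S + 6)/(S + 0))/9 = -3 + ((6 + S)/S)/9 = -3 + (6 + S)/(9*S))
X(k) = -3 + sqrt(-4 + k) (X(k) = -3 + sqrt(k - 4) = -3 + sqrt(-4 + k))
X(R(O))*Y(35) = (-3 + sqrt(-4 + (2/9)*(3 - 13*(-1))/(-1)))*(-24) = (-3 + sqrt(-4 + (2/9)*(-1)*(3 + 13)))*(-24) = (-3 + sqrt(-4 + (2/9)*(-1)*16))*(-24) = (-3 + sqrt(-4 - 32/9))*(-24) = (-3 + sqrt(-68/9))*(-24) = (-3 + 2*I*sqrt(17)/3)*(-24) = 72 - 16*I*sqrt(17)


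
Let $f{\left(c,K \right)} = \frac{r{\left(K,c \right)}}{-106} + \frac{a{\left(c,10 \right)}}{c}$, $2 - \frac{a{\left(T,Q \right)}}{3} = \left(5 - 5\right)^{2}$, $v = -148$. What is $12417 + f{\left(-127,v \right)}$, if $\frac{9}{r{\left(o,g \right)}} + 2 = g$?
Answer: $\frac{7187752155}{578866} \approx 12417.0$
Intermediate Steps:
$r{\left(o,g \right)} = \frac{9}{-2 + g}$
$a{\left(T,Q \right)} = 6$ ($a{\left(T,Q \right)} = 6 - 3 \left(5 - 5\right)^{2} = 6 - 3 \cdot 0^{2} = 6 - 0 = 6 + 0 = 6$)
$f{\left(c,K \right)} = \frac{6}{c} - \frac{9}{106 \left(-2 + c\right)}$ ($f{\left(c,K \right)} = \frac{9 \frac{1}{-2 + c}}{-106} + \frac{6}{c} = \frac{9}{-2 + c} \left(- \frac{1}{106}\right) + \frac{6}{c} = - \frac{9}{106 \left(-2 + c\right)} + \frac{6}{c} = \frac{6}{c} - \frac{9}{106 \left(-2 + c\right)}$)
$12417 + f{\left(-127,v \right)} = 12417 + \frac{3 \left(-424 + 209 \left(-127\right)\right)}{106 \left(-127\right) \left(-2 - 127\right)} = 12417 + \frac{3}{106} \left(- \frac{1}{127}\right) \frac{1}{-129} \left(-424 - 26543\right) = 12417 + \frac{3}{106} \left(- \frac{1}{127}\right) \left(- \frac{1}{129}\right) \left(-26967\right) = 12417 - \frac{26967}{578866} = \frac{7187752155}{578866}$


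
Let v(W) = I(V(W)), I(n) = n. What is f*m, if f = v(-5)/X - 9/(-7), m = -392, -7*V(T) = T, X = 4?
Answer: -574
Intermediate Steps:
V(T) = -T/7
v(W) = -W/7
f = 41/28 (f = -1/7*(-5)/4 - 9/(-7) = (5/7)*(1/4) - 9*(-1/7) = 5/28 + 9/7 = 41/28 ≈ 1.4643)
f*m = (41/28)*(-392) = -574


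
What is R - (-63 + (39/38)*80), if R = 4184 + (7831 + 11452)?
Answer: 445510/19 ≈ 23448.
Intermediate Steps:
R = 23467 (R = 4184 + 19283 = 23467)
R - (-63 + (39/38)*80) = 23467 - (-63 + (39/38)*80) = 23467 - (-63 + 1560/19) = 23467 - 1*363/19 = 23467 - 363/19 = 445510/19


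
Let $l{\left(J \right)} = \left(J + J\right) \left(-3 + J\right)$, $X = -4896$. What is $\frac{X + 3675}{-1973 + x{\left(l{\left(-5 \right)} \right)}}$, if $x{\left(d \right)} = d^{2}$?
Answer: $- \frac{1221}{4427} \approx -0.27581$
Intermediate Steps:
$l{\left(J \right)} = 2 J \left(-3 + J\right)$
$\frac{X + 3675}{-1973 + x{\left(l{\left(-5 \right)} \right)}} = \frac{-4896 + 3675}{-1973 + \left(2 \left(-5\right) \left(-3 - 5\right)\right)^{2}} = - \frac{1221}{-1973 + \left(2 \left(-5\right) \left(-8\right)\right)^{2}} = - \frac{1221}{-1973 + 80^{2}} = - \frac{1221}{-1973 + 6400} = - \frac{1221}{4427}$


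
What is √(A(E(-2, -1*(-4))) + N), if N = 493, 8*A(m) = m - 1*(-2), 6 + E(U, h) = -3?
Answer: √7874/4 ≈ 22.184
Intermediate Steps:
E(U, h) = -9 (E(U, h) = -6 - 3 = -9)
A(m) = ¼ + m/8 (A(m) = (m - 1*(-2))/8 = (m + 2)/8 = (2 + m)/8 = ¼ + m/8)
√(A(E(-2, -1*(-4))) + N) = √((¼ + (⅛)*(-9)) + 493) = √((¼ - 9/8) + 493) = √(-7/8 + 493) = √(3937/8) = √7874/4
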